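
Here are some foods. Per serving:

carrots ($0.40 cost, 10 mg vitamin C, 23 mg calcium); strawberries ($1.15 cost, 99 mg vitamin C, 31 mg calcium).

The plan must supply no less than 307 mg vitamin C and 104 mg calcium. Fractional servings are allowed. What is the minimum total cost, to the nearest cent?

$3.68

With two linear requirements the optimum uses one or two foods; enumerate the corners.
carrots only: max(307/10, 104/23) = 30.7 servings → $12.28.
strawberries only: max(307/99, 104/31) = 3.355 servings → $3.86.
carrots + strawberries with both tight: 0.396 servings and 3.061 servings → $3.68.
So the least-cost plan costs $3.68.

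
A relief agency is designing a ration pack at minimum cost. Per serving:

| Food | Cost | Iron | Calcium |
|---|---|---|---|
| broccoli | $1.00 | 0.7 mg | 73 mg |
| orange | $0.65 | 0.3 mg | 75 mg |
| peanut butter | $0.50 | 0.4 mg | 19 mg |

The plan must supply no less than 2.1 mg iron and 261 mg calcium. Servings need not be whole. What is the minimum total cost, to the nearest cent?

$3.21

The cheapest plan sits at a corner of the feasible region — with two constraints it uses at most two foods.
broccoli only: max(2.1/0.7, 261/73) = 3.575 servings → $3.58.
orange only: max(2.1/0.3, 261/75) = 7 servings → $4.55.
peanut butter only: max(2.1/0.4, 261/19) = 13.74 servings → $6.87.
broccoli + orange with both tight: 2.588 servings and 0.9608 servings → $3.21.
broccoli + peanut butter: the both-tight solution has a negative serving — not a feasible corner.
orange + peanut butter with both tight: 2.654 servings and 3.259 servings → $3.35.
Cheapest feasible corner: $3.21.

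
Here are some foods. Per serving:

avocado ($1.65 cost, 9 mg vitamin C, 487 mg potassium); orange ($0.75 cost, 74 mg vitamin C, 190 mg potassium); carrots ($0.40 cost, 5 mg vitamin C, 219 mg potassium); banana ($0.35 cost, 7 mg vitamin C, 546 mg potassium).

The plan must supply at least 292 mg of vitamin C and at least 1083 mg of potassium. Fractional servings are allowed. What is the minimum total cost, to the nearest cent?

$3.14

Minimising a linear cost over {vitamin C ≥ 292, potassium ≥ 1083, servings ≥ 0} — the optimum is at a vertex, using one or two foods.
avocado only: max(292/9, 1083/487) = 32.44 servings → $53.53.
orange only: max(292/74, 1083/190) = 5.7 servings → $4.28.
carrots only: max(292/5, 1083/219) = 58.4 servings → $23.36.
banana only: max(292/7, 1083/546) = 41.71 servings → $14.60.
avocado + orange with both tight: 0.7184 servings and 3.859 servings → $4.08.
avocado + carrots with both targets exact would need a negative amount; discard.
avocado + banana: intersection lies outside the first quadrant.
orange + carrots with both tight: 3.837 servings and 1.617 servings → $3.52.
orange + banana with both tight: 3.886 servings and 0.6312 servings → $3.14.
carrots + banana: the both-tight solution has a negative serving — not a feasible corner.
So the least-cost plan costs $3.14.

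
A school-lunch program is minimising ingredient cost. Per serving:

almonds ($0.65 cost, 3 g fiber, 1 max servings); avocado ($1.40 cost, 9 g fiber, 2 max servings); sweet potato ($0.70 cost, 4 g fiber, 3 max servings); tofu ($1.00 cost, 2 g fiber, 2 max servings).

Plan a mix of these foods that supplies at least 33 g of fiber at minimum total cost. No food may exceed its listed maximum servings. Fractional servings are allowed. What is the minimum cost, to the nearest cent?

Cost per g of fiber: avocado $0.1556, sweet potato $0.1750, almonds $0.2167, tofu $0.5000.
Take 2 servings of avocado: +18.0 g fiber for $2.80 (total $2.80, still need 15.0 g).
Take 3 servings of sweet potato: +12.0 g fiber for $2.10 (total $4.90, still need 3.0 g).
Take 1 serving of almonds: +3.0 g fiber for $0.65 (total $5.55, still need 0.0 g).
Greedy by cheapest-per-g is optimal for a single linear constraint, so the minimum cost is $5.55.

$5.55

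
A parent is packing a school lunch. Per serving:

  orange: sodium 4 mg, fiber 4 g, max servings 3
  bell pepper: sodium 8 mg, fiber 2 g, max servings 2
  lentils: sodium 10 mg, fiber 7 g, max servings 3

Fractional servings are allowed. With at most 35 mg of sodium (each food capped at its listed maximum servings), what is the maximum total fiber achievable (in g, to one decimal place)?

Fiber per mg sodium: orange 1, lentils 0.7, bell pepper 0.25.
Take 3 servings of orange: uses 12 mg sodium, +12.0 g fiber (running total 12.0 g).
Take 2.3 servings of lentils: uses 23 mg sodium, +16.1 g fiber (running total 28.1 g).
Greedy by best ratio exhausts the sodium allowance optimally: 28.1 g.

28.1 g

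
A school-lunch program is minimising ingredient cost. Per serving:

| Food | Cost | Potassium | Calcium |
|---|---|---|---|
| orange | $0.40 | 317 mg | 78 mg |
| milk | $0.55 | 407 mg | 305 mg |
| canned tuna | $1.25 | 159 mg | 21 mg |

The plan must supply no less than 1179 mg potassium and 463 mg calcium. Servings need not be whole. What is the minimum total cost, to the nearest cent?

$1.52

The cheapest plan sits at a corner of the feasible region — with two constraints it uses at most two foods.
orange only: max(1179/317, 463/78) = 5.936 servings → $2.37.
milk only: max(1179/407, 463/305) = 2.897 servings → $1.59.
canned tuna only: max(1179/159, 463/21) = 22.05 servings → $27.56.
orange + milk with both tight: 2.636 servings and 0.844 servings → $1.52.
orange + canned tuna: the both-tight solution has a negative serving — not a feasible corner.
milk + canned tuna with both tight: 1.223 servings and 4.284 servings → $6.03.
Cheapest feasible corner: $1.52.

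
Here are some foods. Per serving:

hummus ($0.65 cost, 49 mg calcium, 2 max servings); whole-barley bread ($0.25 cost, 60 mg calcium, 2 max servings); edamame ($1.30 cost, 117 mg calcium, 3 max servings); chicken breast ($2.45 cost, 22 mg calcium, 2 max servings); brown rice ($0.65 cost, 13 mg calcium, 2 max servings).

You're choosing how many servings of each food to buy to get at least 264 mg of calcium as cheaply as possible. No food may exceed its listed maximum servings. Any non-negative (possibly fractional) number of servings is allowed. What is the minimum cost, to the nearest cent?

$2.10

Cost per mg of calcium: whole-barley bread $0.0042, edamame $0.0111, hummus $0.0133, brown rice $0.0500, chicken breast $0.1114.
Take 2 servings of whole-barley bread: +120.0 mg calcium for $0.50 (total $0.50, still need 144.0 mg).
Take 1.231 servings of edamame: +144.0 mg calcium for $1.60 (total $2.10, still need 0.0 mg).
Filling from the cheapest source first is optimal under one linear minimum: $2.10.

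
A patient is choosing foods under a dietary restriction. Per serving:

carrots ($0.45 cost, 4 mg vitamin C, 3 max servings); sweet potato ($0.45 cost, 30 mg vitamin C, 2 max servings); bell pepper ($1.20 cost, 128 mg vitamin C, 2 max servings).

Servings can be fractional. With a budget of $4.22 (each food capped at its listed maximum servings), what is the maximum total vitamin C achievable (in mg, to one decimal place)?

324.2 mg

Vitamin C per dollar: bell pepper 106.7, sweet potato 66.67, carrots 8.889.
Take 2 servings of bell pepper: spends $2.40, +256.0 mg vitamin C (running total 256.0 mg).
Take 2 servings of sweet potato: spends $0.90, +60.0 mg vitamin C (running total 316.0 mg).
Take 2.044 servings of carrots: spends $0.92, +8.2 mg vitamin C (running total 324.2 mg).
Filling greedily by vitamin C-per-dollar is optimal for one linear limit, giving 324.2 mg.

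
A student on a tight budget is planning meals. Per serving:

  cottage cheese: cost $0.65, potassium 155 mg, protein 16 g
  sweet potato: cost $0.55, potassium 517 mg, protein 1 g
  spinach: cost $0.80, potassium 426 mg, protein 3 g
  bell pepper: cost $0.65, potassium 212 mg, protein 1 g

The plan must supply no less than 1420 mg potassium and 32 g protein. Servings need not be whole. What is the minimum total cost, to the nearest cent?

$2.41

This is a tiny linear program; its minimum lies at a vertex of the feasible set. List the vertices and price them.
cottage cheese only: max(1420/155, 32/16) = 9.161 servings → $5.95.
sweet potato only: max(1420/517, 32/1) = 32 servings → $17.60.
spinach only: max(1420/426, 32/3) = 10.67 servings → $8.53.
bell pepper only: max(1420/212, 32/1) = 32 servings → $20.80.
cottage cheese + sweet potato with both tight: 1.863 servings and 2.188 servings → $2.41.
cottage cheese + spinach with both tight: 1.476 servings and 2.796 servings → $3.20.
cottage cheese + bell pepper with both tight: 1.657 servings and 5.487 servings → $4.64.
sweet potato + spinach: intersection lies outside the first quadrant.
sweet potato + bell pepper: intersection lies outside the first quadrant.
spinach + bell pepper: intersection lies outside the first quadrant.
Cheapest feasible corner: $2.41.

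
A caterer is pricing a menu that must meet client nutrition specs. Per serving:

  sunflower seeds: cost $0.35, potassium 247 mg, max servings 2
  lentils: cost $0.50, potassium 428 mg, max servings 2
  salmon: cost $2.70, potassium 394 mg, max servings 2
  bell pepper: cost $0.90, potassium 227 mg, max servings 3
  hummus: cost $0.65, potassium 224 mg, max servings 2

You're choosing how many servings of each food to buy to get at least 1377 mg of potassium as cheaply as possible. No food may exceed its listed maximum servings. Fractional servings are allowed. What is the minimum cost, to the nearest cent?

Cost per mg of potassium: lentils $0.0012, sunflower seeds $0.0014, hummus $0.0029, bell pepper $0.0040, salmon $0.0069.
Take 2 servings of lentils: +856.0 mg potassium for $1.00 (total $1.00, still need 521.0 mg).
Take 2 servings of sunflower seeds: +494.0 mg potassium for $0.70 (total $1.70, still need 27.0 mg).
Take 0.1205 servings of hummus: +27.0 mg potassium for $0.08 (total $1.78, still need 0.0 mg).
Greedy by cheapest-per-mg is optimal for a single linear constraint, so the minimum cost is $1.78.

$1.78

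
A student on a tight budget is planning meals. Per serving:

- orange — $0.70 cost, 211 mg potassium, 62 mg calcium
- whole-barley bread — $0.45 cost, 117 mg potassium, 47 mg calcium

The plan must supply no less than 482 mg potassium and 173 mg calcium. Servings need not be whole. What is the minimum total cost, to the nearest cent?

For a min-cost LP with two ≥-constraints, a basic feasible solution has at most two positive variables.
orange only: max(482/211, 173/62) = 2.79 servings → $1.95.
whole-barley bread only: max(482/117, 173/47) = 4.12 servings → $1.85.
orange + whole-barley bread with both tight: 0.9061 servings and 2.486 servings → $1.75.
The minimum over all feasible corners is $1.75.

$1.75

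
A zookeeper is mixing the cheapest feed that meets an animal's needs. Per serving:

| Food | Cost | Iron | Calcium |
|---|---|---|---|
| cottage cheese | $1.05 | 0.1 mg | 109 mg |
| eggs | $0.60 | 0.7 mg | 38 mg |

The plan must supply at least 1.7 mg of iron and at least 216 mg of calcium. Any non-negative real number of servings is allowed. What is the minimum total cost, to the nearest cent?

At the optimum either one food covers both requirements or two foods hit both targets exactly; no other combination can be cheaper.
cottage cheese only: max(1.7/0.1, 216/109) = 17 servings → $17.85.
eggs only: max(1.7/0.7, 216/38) = 5.684 servings → $3.41.
cottage cheese + eggs with both tight: 1.194 servings and 2.258 servings → $2.61.
So the least-cost plan costs $2.61.

$2.61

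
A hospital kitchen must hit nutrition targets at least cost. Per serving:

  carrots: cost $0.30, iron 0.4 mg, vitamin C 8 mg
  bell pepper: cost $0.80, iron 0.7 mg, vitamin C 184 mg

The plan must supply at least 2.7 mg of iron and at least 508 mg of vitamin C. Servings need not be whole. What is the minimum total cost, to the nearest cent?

$2.76

carrots only: max(2.7/0.4, 508/8) = 63.5 servings → $19.05.
bell pepper only: max(2.7/0.7, 508/184) = 3.857 servings → $3.09.
carrots + bell pepper with both tight: 2.076 servings and 2.671 servings → $2.76.
So the least-cost plan costs $2.76.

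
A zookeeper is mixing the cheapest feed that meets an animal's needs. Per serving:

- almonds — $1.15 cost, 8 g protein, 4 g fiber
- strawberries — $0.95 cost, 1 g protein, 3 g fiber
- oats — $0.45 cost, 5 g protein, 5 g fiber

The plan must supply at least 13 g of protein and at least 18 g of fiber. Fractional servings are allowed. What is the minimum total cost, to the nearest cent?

$1.62

Two binding constraints pin down two serving amounts, so the optimal mix uses at most two foods. The candidates are each food alone (scaled to the tighter of protein/fiber) and each pair with both constraints tight.
almonds only: max(13/8, 18/4) = 4.5 servings → $5.17.
strawberries only: max(13/1, 18/3) = 13 servings → $12.35.
oats only: max(13/5, 18/5) = 3.6 servings → $1.62.
almonds + strawberries with both tight: 1.05 servings and 4.6 servings → $5.58.
almonds + oats: intersection lies outside the first quadrant.
strawberries + oats with both tight: 2.5 servings and 2.1 servings → $3.32.
The minimum over all feasible corners is $1.62.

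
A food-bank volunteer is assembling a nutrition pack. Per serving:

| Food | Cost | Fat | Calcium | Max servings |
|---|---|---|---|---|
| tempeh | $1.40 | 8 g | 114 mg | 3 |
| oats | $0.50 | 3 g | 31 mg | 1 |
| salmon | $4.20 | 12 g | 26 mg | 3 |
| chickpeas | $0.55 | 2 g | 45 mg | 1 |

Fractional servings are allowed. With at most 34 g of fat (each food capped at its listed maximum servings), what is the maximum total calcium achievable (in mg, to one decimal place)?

Calcium per g fat: chickpeas 22.5, tempeh 14.25, oats 10.33, salmon 2.167.
Take 1 serving of chickpeas: uses 2 g fat, +45.0 mg calcium (running total 45.0 mg).
Take 3 servings of tempeh: uses 24 g fat, +342.0 mg calcium (running total 387.0 mg).
Take 1 serving of oats: uses 3 g fat, +31.0 mg calcium (running total 418.0 mg).
Take 0.4167 servings of salmon: uses 5 g fat, +10.8 mg calcium (running total 428.8 mg).
Greedy by best ratio exhausts the fat allowance optimally: 428.8 mg.

428.8 mg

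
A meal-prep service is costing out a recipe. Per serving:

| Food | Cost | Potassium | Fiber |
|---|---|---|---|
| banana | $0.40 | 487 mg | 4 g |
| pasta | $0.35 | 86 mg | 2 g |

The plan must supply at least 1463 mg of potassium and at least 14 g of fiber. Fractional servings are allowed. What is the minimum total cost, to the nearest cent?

This is a tiny linear program; its minimum lies at a vertex of the feasible set. List the vertices and price them.
banana only: max(1463/487, 14/4) = 3.5 servings → $1.40.
pasta only: max(1463/86, 14/2) = 17.01 servings → $5.95.
banana + pasta with both tight: 2.733 servings and 1.533 servings → $1.63.
The minimum over all feasible corners is $1.40.

$1.40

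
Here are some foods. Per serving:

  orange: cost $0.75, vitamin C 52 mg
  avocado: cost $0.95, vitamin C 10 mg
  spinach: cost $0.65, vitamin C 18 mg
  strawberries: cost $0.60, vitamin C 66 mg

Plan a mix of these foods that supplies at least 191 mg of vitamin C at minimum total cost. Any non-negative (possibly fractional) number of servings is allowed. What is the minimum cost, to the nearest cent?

$1.74

Cost per mg of vitamin C: strawberries $0.0091, orange $0.0144, spinach $0.0361, avocado $0.0950.
With no serving limits, use only strawberries: 191 mg / 66 mg = 2.894 servings × $0.60 = $1.74.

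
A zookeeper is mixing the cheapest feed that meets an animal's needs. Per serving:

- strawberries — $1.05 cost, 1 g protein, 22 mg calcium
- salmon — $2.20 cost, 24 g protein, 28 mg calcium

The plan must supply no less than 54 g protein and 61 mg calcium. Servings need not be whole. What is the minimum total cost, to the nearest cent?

$4.95

strawberries only: max(54/1, 61/22) = 54 servings → $56.70.
salmon only: max(54/24, 61/28) = 2.25 servings → $4.95.
strawberries + salmon with both targets exact would need a negative amount; discard.
Cheapest feasible corner: $4.95.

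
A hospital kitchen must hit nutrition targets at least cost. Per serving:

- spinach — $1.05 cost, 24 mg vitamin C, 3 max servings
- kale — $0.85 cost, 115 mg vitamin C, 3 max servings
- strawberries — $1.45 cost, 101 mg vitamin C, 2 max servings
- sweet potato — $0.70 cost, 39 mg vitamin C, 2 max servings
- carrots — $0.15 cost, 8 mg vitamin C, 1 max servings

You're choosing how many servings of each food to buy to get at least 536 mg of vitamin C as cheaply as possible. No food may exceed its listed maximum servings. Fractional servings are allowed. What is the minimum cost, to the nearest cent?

Cost per mg of vitamin C: kale $0.0074, strawberries $0.0144, sweet potato $0.0179, carrots $0.0187, spinach $0.0437.
Take 3 servings of kale: +345.0 mg vitamin C for $2.55 (total $2.55, still need 191.0 mg).
Take 1.891 servings of strawberries: +191.0 mg vitamin C for $2.74 (total $5.29, still need 0.0 mg).
Filling from the cheapest source first is optimal under one linear minimum: $5.29.

$5.29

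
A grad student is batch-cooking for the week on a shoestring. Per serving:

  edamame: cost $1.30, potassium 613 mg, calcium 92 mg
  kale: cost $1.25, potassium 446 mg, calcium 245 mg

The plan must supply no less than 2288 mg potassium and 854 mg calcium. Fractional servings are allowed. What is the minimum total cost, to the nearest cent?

$5.72

An LP optimum is at a vertex; with two nutrient constraints at most two foods are used. Check each candidate.
edamame only: max(2288/613, 854/92) = 9.283 servings → $12.07.
kale only: max(2288/446, 854/245) = 5.13 servings → $6.41.
edamame + kale with both tight: 1.646 servings and 2.868 servings → $5.72.
So the least-cost plan costs $5.72.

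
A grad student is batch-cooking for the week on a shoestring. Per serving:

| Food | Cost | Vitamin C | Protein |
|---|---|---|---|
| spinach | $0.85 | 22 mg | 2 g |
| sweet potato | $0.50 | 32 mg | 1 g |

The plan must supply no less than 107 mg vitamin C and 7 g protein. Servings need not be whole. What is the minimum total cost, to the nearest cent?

With two linear requirements the optimum uses one or two foods; enumerate the corners.
spinach only: max(107/22, 7/2) = 4.864 servings → $4.13.
sweet potato only: max(107/32, 7/1) = 7 servings → $3.50.
spinach + sweet potato with both tight: 2.786 servings and 1.429 servings → $3.08.
The minimum over all feasible corners is $3.08.

$3.08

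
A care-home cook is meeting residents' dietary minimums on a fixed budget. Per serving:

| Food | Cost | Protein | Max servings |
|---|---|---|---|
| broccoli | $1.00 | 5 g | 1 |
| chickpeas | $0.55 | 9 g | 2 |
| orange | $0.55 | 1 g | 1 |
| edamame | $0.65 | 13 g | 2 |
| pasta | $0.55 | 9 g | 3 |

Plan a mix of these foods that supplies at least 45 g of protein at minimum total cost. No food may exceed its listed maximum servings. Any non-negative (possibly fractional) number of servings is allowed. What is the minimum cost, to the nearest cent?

$2.46

Cost per g of protein: edamame $0.0500, chickpeas $0.0611, pasta $0.0611, broccoli $0.2000, orange $0.5500.
Take 2 servings of edamame: +26.0 g protein for $1.30 (total $1.30, still need 19.0 g).
Take 2 servings of chickpeas: +18.0 g protein for $1.10 (total $2.40, still need 1.0 g).
Take 0.1111 servings of pasta: +1.0 g protein for $0.06 (total $2.46, still need 0.0 g).
Filling from the cheapest source first is optimal under one linear minimum: $2.46.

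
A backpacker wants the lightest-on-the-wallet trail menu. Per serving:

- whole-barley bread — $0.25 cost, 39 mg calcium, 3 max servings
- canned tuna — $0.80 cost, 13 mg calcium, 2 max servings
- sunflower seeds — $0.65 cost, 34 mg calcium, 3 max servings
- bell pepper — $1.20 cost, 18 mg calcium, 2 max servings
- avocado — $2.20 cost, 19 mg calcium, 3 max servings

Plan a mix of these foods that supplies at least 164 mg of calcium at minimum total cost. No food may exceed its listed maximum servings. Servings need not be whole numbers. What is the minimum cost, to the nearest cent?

Cost per mg of calcium: whole-barley bread $0.0064, sunflower seeds $0.0191, canned tuna $0.0615, bell pepper $0.0667, avocado $0.1158.
Take 3 servings of whole-barley bread: +117.0 mg calcium for $0.75 (total $0.75, still need 47.0 mg).
Take 1.382 servings of sunflower seeds: +47.0 mg calcium for $0.90 (total $1.65, still need 0.0 mg).
Filling from the cheapest source first is optimal under one linear minimum: $1.65.

$1.65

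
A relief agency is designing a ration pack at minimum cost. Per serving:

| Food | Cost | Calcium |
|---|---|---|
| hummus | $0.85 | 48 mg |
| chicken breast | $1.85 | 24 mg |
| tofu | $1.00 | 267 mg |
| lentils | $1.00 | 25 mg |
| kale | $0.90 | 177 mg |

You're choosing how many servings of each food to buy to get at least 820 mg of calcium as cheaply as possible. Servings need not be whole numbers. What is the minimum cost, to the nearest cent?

$3.07

Cost per mg of calcium: tofu $0.0037, kale $0.0051, hummus $0.0177, lentils $0.0400, chicken breast $0.0771.
With no serving limits, use only tofu: 820 mg / 267 mg = 3.071 servings × $1.00 = $3.07.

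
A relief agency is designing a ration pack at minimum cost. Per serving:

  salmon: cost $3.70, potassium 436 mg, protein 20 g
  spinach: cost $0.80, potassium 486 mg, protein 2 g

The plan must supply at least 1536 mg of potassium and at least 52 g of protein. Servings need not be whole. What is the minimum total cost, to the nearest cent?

Check every corner: each single food scaled to meet both minima, and each pair solved so both constraints bind.
salmon only: max(1536/436, 52/20) = 3.523 servings → $13.03.
spinach only: max(1536/486, 52/2) = 26 servings → $20.80.
salmon + spinach with both tight: 2.509 servings and 0.9096 servings → $10.01.
The minimum over all feasible corners is $10.01.

$10.01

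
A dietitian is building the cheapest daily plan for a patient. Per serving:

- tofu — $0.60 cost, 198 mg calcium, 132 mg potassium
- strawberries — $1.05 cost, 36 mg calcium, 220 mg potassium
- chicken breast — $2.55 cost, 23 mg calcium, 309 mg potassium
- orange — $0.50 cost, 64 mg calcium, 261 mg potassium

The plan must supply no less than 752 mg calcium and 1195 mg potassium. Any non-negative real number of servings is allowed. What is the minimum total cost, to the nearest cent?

$3.25

tofu only: max(752/198, 1195/132) = 9.053 servings → $5.43.
strawberries only: max(752/36, 1195/220) = 20.89 servings → $21.93.
chicken breast only: max(752/23, 1195/309) = 32.7 servings → $83.37.
orange only: max(752/64, 1195/261) = 11.75 servings → $5.88.
tofu + strawberries with both tight: 3.155 servings and 3.539 servings → $5.61.
tofu + chicken breast with both tight: 3.524 servings and 2.362 servings → $8.14.
tofu + orange with both tight: 2.771 servings and 3.177 servings → $3.25.
strawberries + chicken breast: intersection lies outside the first quadrant.
strawberries + orange: intersection lies outside the first quadrant.
chicken breast + orange: the both-tight solution has a negative serving — not a feasible corner.
The minimum over all feasible corners is $3.25.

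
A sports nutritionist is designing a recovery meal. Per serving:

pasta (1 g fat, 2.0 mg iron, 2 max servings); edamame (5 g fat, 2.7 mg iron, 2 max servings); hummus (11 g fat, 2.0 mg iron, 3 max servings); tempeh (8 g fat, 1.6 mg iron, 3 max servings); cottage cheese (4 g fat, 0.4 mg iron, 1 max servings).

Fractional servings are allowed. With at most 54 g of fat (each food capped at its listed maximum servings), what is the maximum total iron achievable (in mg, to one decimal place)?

Iron per g fat: pasta 2, edamame 0.54, tempeh 0.2, hummus 0.1818, cottage cheese 0.1.
Take 2 servings of pasta: uses 2 g fat, +4.0 mg iron (running total 4.0 mg).
Take 2 servings of edamame: uses 10 g fat, +5.4 mg iron (running total 9.4 mg).
Take 3 servings of tempeh: uses 24 g fat, +4.8 mg iron (running total 14.2 mg).
Take 1.636 servings of hummus: uses 18 g fat, +3.3 mg iron (running total 17.5 mg).
Greedy by best ratio exhausts the fat allowance optimally: 17.5 mg.

17.5 mg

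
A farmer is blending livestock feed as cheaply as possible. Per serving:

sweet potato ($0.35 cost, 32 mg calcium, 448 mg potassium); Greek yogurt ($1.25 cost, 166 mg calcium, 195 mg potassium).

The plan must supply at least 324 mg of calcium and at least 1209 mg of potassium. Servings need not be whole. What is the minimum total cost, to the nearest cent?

$2.66

At the optimum either one food covers both requirements or two foods hit both targets exactly; no other combination can be cheaper.
sweet potato only: max(324/32, 1209/448) = 10.12 servings → $3.54.
Greek yogurt only: max(324/166, 1209/195) = 6.2 servings → $7.75.
sweet potato + Greek yogurt with both tight: 2.018 servings and 1.563 servings → $2.66.
The minimum over all feasible corners is $2.66.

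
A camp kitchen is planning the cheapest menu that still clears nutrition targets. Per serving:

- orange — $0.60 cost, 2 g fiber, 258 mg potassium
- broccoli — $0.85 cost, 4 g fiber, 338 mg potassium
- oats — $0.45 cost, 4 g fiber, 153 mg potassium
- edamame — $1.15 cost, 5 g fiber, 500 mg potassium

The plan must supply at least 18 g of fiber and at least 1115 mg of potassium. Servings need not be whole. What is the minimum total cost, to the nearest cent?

Minimising a linear cost over {fiber ≥ 18, potassium ≥ 1115, servings ≥ 0} — the optimum is at a vertex, using one or two foods.
orange only: max(18/2, 1115/258) = 9 servings → $5.40.
broccoli only: max(18/4, 1115/338) = 4.5 servings → $3.83.
oats only: max(18/4, 1115/153) = 7.288 servings → $3.28.
edamame only: max(18/5, 1115/500) = 3.6 servings → $4.14.
orange + broccoli: intersection lies outside the first quadrant.
orange + oats with both tight: 2.35 servings and 3.325 servings → $2.91.
orange + edamame: the both-tight solution has a negative serving — not a feasible corner.
broccoli + oats with both tight: 2.305 servings and 2.195 servings → $2.95.
broccoli + edamame: intersection lies outside the first quadrant.
oats + edamame with both tight: 2.773 servings and 1.381 servings → $2.84.
The minimum over all feasible corners is $2.84.

$2.84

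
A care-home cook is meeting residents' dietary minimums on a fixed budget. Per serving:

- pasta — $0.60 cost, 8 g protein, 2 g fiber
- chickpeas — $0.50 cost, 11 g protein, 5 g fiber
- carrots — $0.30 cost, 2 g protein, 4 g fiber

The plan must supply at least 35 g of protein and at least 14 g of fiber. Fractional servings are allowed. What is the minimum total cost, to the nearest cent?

$1.59

This is a tiny linear program; its minimum lies at a vertex of the feasible set. List the vertices and price them.
pasta only: max(35/8, 14/2) = 7 servings → $4.20.
chickpeas only: max(35/11, 14/5) = 3.182 servings → $1.59.
carrots only: max(35/2, 14/4) = 17.5 servings → $5.25.
pasta + chickpeas with both tight: 1.167 servings and 2.333 servings → $1.87.
pasta + carrots with both tight: 4 servings and 1.5 servings → $2.85.
chickpeas + carrots with both targets exact would need a negative amount; discard.
Cheapest feasible corner: $1.59.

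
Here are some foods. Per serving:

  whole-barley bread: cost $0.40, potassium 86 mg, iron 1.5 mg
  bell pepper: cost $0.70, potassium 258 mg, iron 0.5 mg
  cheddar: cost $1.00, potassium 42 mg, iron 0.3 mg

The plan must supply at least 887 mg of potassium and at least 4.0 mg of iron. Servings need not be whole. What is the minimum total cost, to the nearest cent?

For a min-cost LP with two ≥-constraints, a basic feasible solution has at most two positive variables.
whole-barley bread only: max(887/86, 4.0/1.5) = 10.31 servings → $4.13.
bell pepper only: max(887/258, 4.0/0.5) = 8 servings → $5.60.
cheddar only: max(887/42, 4.0/0.3) = 21.12 servings → $21.12.
whole-barley bread + bell pepper with both tight: 1.711 servings and 2.868 servings → $2.69.
whole-barley bread + cheddar: intersection lies outside the first quadrant.
bell pepper + cheddar with both tight: 1.739 servings and 10.43 servings → $11.65.
So the least-cost plan costs $2.69.

$2.69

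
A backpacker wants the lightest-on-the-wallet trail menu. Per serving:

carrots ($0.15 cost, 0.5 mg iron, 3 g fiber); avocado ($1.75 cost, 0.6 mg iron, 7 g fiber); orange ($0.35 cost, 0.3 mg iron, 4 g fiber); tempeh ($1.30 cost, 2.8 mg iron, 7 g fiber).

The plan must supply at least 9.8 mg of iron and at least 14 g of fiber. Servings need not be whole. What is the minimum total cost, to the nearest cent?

$2.94

For a min-cost LP with two ≥-constraints, a basic feasible solution has at most two positive variables.
carrots only: max(9.8/0.5, 14/3) = 19.6 servings → $2.94.
avocado only: max(9.8/0.6, 14/7) = 16.33 servings → $28.58.
orange only: max(9.8/0.3, 14/4) = 32.67 servings → $11.43.
tempeh only: max(9.8/2.8, 14/7) = 3.5 servings → $4.55.
carrots + avocado with both targets exact would need a negative amount; discard.
carrots + orange: intersection lies outside the first quadrant.
carrots + tempeh: intersection lies outside the first quadrant.
avocado + orange with both targets exact would need a negative amount; discard.
avocado + tempeh with both targets exact would need a negative amount; discard.
orange + tempeh: the both-tight solution has a negative serving — not a feasible corner.
The minimum over all feasible corners is $2.94.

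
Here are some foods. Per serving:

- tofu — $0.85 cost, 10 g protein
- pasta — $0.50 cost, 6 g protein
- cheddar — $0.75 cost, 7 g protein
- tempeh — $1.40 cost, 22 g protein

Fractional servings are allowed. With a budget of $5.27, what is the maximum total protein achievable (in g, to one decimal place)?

82.8 g

Protein per dollar: tempeh 15.71, pasta 12, tofu 11.76, cheddar 9.333.
With no serving limits, spend the whole cost allowance on tempeh: $5.27 / $1.40 × 22 g = 82.8 g.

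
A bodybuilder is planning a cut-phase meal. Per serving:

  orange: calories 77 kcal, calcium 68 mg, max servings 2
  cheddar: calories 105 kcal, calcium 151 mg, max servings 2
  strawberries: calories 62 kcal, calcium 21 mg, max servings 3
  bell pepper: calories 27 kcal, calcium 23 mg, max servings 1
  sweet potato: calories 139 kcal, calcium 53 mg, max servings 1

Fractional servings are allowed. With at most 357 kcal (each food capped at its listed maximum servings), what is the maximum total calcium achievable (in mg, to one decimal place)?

Calcium per kcal: cheddar 1.438, orange 0.8831, bell pepper 0.8519, sweet potato 0.3813, strawberries 0.3387.
Take 2 servings of cheddar: uses 210 kcal, +302.0 mg calcium (running total 302.0 mg).
Take 1.909 servings of orange: uses 147 kcal, +129.8 mg calcium (running total 431.8 mg).
Greedy by best ratio exhausts the calories allowance optimally: 431.8 mg.

431.8 mg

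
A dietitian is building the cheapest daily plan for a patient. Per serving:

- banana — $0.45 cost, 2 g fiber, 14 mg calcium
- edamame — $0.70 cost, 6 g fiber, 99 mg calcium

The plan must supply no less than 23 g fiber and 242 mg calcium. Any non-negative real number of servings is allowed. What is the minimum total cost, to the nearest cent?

Minimising a linear cost over {fiber ≥ 23, calcium ≥ 242, servings ≥ 0} — the optimum is at a vertex, using one or two foods.
banana only: max(23/2, 242/14) = 17.29 servings → $7.78.
edamame only: max(23/6, 242/99) = 3.833 servings → $2.68.
banana + edamame with both tight: 7.237 servings and 1.421 servings → $4.25.
The minimum over all feasible corners is $2.68.

$2.68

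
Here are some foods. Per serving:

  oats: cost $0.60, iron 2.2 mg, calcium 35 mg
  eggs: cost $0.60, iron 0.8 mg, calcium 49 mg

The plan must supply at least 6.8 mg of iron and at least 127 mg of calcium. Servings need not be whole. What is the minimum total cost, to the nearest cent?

Check every corner: each single food scaled to meet both minima, and each pair solved so both constraints bind.
oats only: max(6.8/2.2, 127/35) = 3.629 servings → $2.18.
eggs only: max(6.8/0.8, 127/49) = 8.5 servings → $5.10.
oats + eggs with both tight: 2.902 servings and 0.5188 servings → $2.05.
So the least-cost plan costs $2.05.

$2.05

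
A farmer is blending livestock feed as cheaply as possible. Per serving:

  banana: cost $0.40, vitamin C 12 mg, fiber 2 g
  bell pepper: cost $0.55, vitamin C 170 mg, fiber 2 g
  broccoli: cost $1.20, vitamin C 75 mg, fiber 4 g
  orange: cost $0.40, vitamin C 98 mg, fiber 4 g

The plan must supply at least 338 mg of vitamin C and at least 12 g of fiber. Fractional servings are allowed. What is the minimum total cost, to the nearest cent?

$1.33

An LP optimum is at a vertex; with two nutrient constraints at most two foods are used. Check each candidate.
banana only: max(338/12, 12/2) = 28.17 servings → $11.27.
bell pepper only: max(338/170, 12/2) = 6 servings → $3.30.
broccoli only: max(338/75, 12/4) = 4.507 servings → $5.41.
orange only: max(338/98, 12/4) = 3.449 servings → $1.38.
banana + bell pepper with both tight: 4.316 servings and 1.684 servings → $2.65.
banana + broccoli with both targets exact would need a negative amount; discard.
banana + orange with both targets exact would need a negative amount; discard.
bell pepper + broccoli with both tight: 0.8528 servings and 2.574 servings → $3.56.
bell pepper + orange with both tight: 0.3636 servings and 2.818 servings → $1.33.
broccoli + orange: the both-tight solution has a negative serving — not a feasible corner.
The minimum over all feasible corners is $1.33.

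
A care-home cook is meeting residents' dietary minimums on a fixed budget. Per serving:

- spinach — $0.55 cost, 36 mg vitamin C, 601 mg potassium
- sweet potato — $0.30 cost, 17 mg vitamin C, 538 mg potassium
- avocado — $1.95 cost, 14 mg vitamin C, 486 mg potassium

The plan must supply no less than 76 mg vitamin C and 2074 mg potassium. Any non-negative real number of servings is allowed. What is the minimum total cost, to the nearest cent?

$1.29

With two linear requirements the optimum uses one or two foods; enumerate the corners.
spinach only: max(76/36, 2074/601) = 3.451 servings → $1.90.
sweet potato only: max(76/17, 2074/538) = 4.471 servings → $1.34.
avocado only: max(76/14, 2074/486) = 5.429 servings → $10.59.
spinach + sweet potato with both tight: 0.6152 servings and 3.168 servings → $1.29.
spinach + avocado with both tight: 0.8699 servings and 3.192 servings → $6.70.
sweet potato + avocado with both targets exact would need a negative amount; discard.
So the least-cost plan costs $1.29.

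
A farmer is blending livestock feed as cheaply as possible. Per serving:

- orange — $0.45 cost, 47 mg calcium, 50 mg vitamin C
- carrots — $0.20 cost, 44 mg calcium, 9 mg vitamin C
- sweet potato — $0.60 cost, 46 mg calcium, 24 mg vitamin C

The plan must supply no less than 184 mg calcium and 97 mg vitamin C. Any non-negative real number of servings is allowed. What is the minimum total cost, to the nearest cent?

$1.18

At the optimum either one food covers both requirements or two foods hit both targets exactly; no other combination can be cheaper.
orange only: max(184/47, 97/50) = 3.915 servings → $1.76.
carrots only: max(184/44, 97/9) = 10.78 servings → $2.16.
sweet potato only: max(184/46, 97/24) = 4.042 servings → $2.42.
orange + carrots with both tight: 1.47 servings and 2.612 servings → $1.18.
orange + sweet potato with both tight: 0.03925 servings and 3.96 servings → $2.39.
carrots + sweet potato: the both-tight solution has a negative serving — not a feasible corner.
Cheapest feasible corner: $1.18.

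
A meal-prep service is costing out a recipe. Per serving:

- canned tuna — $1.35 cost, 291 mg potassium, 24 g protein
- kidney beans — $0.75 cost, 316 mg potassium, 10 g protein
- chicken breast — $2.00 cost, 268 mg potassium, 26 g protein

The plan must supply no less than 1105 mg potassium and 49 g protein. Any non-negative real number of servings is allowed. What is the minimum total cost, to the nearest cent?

$3.25

With two linear requirements the optimum uses one or two foods; enumerate the corners.
canned tuna only: max(1105/291, 49/24) = 3.797 servings → $5.13.
kidney beans only: max(1105/316, 49/10) = 4.9 servings → $3.67.
chicken breast only: max(1105/268, 49/26) = 4.123 servings → $8.25.
canned tuna + kidney beans with both tight: 0.9487 servings and 2.623 servings → $3.25.
canned tuna + chicken breast with both targets exact would need a negative amount; discard.
kidney beans + chicken breast with both tight: 2.818 servings and 0.8009 servings → $3.72.
So the least-cost plan costs $3.25.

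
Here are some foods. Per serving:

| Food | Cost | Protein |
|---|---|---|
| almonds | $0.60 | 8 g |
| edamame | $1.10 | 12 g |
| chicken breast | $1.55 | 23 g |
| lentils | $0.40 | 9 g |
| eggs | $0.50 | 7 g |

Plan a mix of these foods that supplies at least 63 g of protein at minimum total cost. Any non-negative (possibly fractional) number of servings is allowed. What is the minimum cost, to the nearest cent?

$2.80

Cost per g of protein: lentils $0.0444, chicken breast $0.0674, eggs $0.0714, almonds $0.0750, edamame $0.0917.
With no serving limits, use only lentils: 63 g / 9 g = 7 servings × $0.40 = $2.80.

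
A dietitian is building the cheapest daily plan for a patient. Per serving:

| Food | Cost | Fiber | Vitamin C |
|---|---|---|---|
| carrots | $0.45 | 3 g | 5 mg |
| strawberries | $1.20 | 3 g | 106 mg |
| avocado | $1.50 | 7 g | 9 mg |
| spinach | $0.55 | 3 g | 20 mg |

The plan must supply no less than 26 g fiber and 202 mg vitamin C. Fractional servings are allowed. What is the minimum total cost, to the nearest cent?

$4.98

Check every corner: each single food scaled to meet both minima, and each pair solved so both constraints bind.
carrots only: max(26/3, 202/5) = 40.4 servings → $18.18.
strawberries only: max(26/3, 202/106) = 8.667 servings → $10.40.
avocado only: max(26/7, 202/9) = 22.44 servings → $33.67.
spinach only: max(26/3, 202/20) = 10.1 servings → $5.55.
carrots + strawberries with both tight: 7.096 servings and 1.571 servings → $5.08.
carrots + avocado: the both-tight solution has a negative serving — not a feasible corner.
carrots + spinach: the both-tight solution has a negative serving — not a feasible corner.
strawberries + avocado with both tight: 1.65 servings and 3.007 servings → $6.49.
strawberries + spinach with both tight: 0.3333 servings and 8.333 servings → $4.98.
avocado + spinach with both targets exact would need a negative amount; discard.
So the least-cost plan costs $4.98.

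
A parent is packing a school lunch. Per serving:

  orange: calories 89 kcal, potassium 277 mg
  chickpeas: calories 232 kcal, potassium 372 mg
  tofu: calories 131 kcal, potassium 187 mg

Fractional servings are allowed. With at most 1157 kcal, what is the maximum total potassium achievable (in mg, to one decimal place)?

3601.0 mg

Potassium per kcal: orange 3.112, chickpeas 1.603, tofu 1.427.
With no serving limits, spend the whole calories allowance on orange: 1157 kcal / 89 kcal × 277 mg = 3601.0 mg.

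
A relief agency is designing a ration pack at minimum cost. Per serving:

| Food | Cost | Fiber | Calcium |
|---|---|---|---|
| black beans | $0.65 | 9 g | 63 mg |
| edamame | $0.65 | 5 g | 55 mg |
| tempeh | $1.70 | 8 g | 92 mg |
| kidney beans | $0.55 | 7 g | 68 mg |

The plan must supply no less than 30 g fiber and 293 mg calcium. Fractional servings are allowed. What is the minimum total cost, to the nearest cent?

black beans only: max(30/9, 293/63) = 4.651 servings → $3.02.
edamame only: max(30/5, 293/55) = 6 servings → $3.90.
tempeh only: max(30/8, 293/92) = 3.75 servings → $6.38.
kidney beans only: max(30/7, 293/68) = 4.309 servings → $2.37.
black beans + edamame with both tight: 1.028 servings and 4.15 servings → $3.37.
black beans + tempeh with both tight: 1.284 servings and 2.306 servings → $4.75.
black beans + kidney beans: intersection lies outside the first quadrant.
edamame + tempeh: intersection lies outside the first quadrant.
edamame + kidney beans with both tight: 0.2444 servings and 4.111 servings → $2.42.
tempeh + kidney beans with both tight: 0.11 servings and 4.16 servings → $2.48.
The minimum over all feasible corners is $2.37.

$2.37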